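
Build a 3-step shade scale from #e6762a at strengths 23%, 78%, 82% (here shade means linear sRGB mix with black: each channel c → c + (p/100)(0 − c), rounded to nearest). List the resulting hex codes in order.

#b15b20, #331a09, #291508

#e6762a is rgb(230, 118, 42).
23%: (230 − 52.9 = 177.1→177, 118 − 27.14 = 90.86→91, 42 − 9.66 = 32.34→32) → #b15b20
78%: (230 − 179.4 = 50.6→51, 118 − 92.04 = 25.96→26, 42 − 32.76 = 9.24→9) → #331a09
82%: (230 − 188.6 = 41.4→41, 118 − 96.76 = 21.24→21, 42 − 34.44 = 7.56→8) → #291508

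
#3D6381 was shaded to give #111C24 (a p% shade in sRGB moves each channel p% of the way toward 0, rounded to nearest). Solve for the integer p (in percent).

72%

#3D6381 is rgb(61, 99, 129); #111C24 is rgb(17, 28, 36).
On the B channel (widest range): 36 ≈ 129 + (p/100)(0 − 129), so p ≈ 100×(36 − 129)/(0 − 129) = -9300/-129 = 72.09.
p = 72 reproduces all three channels after rounding.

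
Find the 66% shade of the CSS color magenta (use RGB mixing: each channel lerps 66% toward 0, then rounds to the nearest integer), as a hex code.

CSS magenta is rgb(255, 0, 255).
A 66% shade moves each channel 66% toward 0:
  R: 255 − 168.3 = 86.7 → 87
  G: 0 + 0.66×(0−0) = 0 + 0 = 0 → 0
  B: 255 + 0.66×(0−255) = 255 − 168.3 = 86.7 → 87
rgb(87, 0, 87) = #570057.

#570057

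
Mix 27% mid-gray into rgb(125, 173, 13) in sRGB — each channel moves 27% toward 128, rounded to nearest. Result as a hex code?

#7EA12C

Lerp each channel 27% toward 128:
  R: 125 + 0.27×(128−125) = 125 + 0.81 = 125.81 → 126
  G: 173 − 12.15 = 160.85 → 161
  B: 13 + 0.27×(128−13) = 13 + 31.05 = 44.05 → 44
rgb(126, 161, 44) = #7EA12C.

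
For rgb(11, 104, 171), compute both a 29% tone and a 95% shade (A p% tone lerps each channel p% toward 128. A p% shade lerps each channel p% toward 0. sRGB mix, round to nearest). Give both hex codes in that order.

#2D6F9F, #010509

29% tone:
  R: 11 + 33.93 = 44.93 → 45
  G: 104 + 0.29×(128−104) = 104 + 6.96 = 110.96 → 111
  B: 171 − 12.47 = 158.53 → 159
  → #2D6F9F
95% shade:
  R: 11 − 10.45 = 0.55 → 1
  G: 104 − 98.8 = 5.2 → 5
  B: 171 − 162.45 = 8.55 → 9
  → #010509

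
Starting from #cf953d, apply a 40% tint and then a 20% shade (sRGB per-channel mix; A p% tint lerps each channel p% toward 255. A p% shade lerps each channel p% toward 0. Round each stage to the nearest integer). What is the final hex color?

#b5996f

#cf953d is rgb(207, 149, 61).
Per channel, c → c + 0.4(255 − c):
  R: 207 + 19.2 = 226.2 → 226
  G: 149 + 42.4 = 191.4 → 191
  B: 61 + 0.4×(255−61) = 61 + 77.6 = 138.6 → 139
After the tint: rgb(226, 191, 139) = #e2bf8b.
Per channel, c → c + 0.2(0 − c):
  R: 226 + 0.2×(0−226) = 226 − 45.2 = 180.8 → 181
  G: 191 + 0.2×(0−191) = 191 − 38.2 = 152.8 → 153
  B: 139 − 27.8 = 111.2 → 111
rgb(181, 153, 111) = #b5996f.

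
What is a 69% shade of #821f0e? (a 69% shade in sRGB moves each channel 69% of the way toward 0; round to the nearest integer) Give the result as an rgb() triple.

#821f0e is rgb(130, 31, 14).
Lerp each channel 69% toward 0:
  R: 130 + 0.69×(0−130) = 130 − 89.7 = 40.3 → 40
  G: 31 − 21.39 = 9.61 → 10
  B: 14 − 9.66 = 4.34 → 4

rgb(40, 10, 4)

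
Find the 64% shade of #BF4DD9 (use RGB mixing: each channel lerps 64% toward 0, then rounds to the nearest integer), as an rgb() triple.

rgb(69, 28, 78)

#BF4DD9 is rgb(191, 77, 217).
Lerp each channel 64% toward 0:
  R: 191 + 0.64×(0−191) = 191 − 122.24 = 68.76 → 69
  G: 77 + 0.64×(0−77) = 77 − 49.28 = 27.72 → 28
  B: 217 + 0.64×(0−217) = 217 − 138.88 = 78.12 → 78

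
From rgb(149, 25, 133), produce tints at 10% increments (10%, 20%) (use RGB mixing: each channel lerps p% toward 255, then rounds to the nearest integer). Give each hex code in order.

#A03091, #AA479D

10%: (149 + 10.6 = 159.6→160, 25 + 23 = 48→48, 133 + 12.2 = 145.2→145) → #A03091
20%: (149 + 21.2 = 170.2→170, 25 + 46 = 71→71, 133 + 24.4 = 157.4→157) → #AA479D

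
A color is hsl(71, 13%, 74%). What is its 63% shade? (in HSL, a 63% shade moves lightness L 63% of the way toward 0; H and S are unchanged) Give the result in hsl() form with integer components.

hsl(71, 13%, 27%)

L moves 63% from 74 toward 0: 74 − 46.62 = 27.38 → 27.
H and S are unchanged.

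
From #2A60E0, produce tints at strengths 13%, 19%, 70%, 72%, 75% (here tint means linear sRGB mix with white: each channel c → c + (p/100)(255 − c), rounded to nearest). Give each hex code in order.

#2A60E0 is rgb(42, 96, 224).
13%: (42 + 27.69 = 69.69→70, 96 + 20.67 = 116.67→117, 224 + 4.03 = 228.03→228) → #4675E4
19%: (42 + 40.47 = 82.47→82, 96 + 30.21 = 126.21→126, 224 + 5.89 = 229.89→230) → #527EE6
70%: (42 + 149.1 = 191.1→191, 96 + 111.3 = 207.3→207, 224 + 21.7 = 245.7→246) → #BFCFF6
72%: (42 + 153.36 = 195.36→195, 96 + 114.48 = 210.48→210, 224 + 22.32 = 246.32→246) → #C3D2F6
75%: (42 + 159.75 = 201.75→202, 96 + 119.25 = 215.25→215, 224 + 23.25 = 247.25→247) → #CAD7F7

#4675E4, #527EE6, #BFCFF6, #C3D2F6, #CAD7F7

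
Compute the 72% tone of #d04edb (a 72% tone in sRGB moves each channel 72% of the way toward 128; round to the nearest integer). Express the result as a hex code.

#d04edb is rgb(208, 78, 219).
Lerp each channel 72% toward 128:
  R: 208 − 57.6 = 150.4 → 150
  G: 78 + 0.72×(128−78) = 78 + 36 = 114 → 114
  B: 219 + 0.72×(128−219) = 219 − 65.52 = 153.48 → 153
rgb(150, 114, 153) = #967299.

#967299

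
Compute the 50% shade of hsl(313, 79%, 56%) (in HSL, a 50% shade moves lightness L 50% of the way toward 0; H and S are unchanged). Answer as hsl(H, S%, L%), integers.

hsl(313, 79%, 28%)

L moves 50% from 56 toward 0: 56 − 28 = 28 → 28.
H and S are unchanged.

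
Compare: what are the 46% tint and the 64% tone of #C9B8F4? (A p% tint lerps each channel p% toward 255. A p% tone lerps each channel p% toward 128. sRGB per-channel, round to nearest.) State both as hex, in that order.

#C9B8F4 is rgb(201, 184, 244).
46% tint:
  R: 201 + 24.84 = 225.84 → 226
  G: 184 + 0.46×(255−184) = 184 + 32.66 = 216.66 → 217
  B: 244 + 5.06 = 249.06 → 249
  → #E2D9F9
64% tone:
  R: 201 + 0.64×(128−201) = 201 − 46.72 = 154.28 → 154
  G: 184 + 0.64×(128−184) = 184 − 35.84 = 148.16 → 148
  B: 244 − 74.24 = 169.76 → 170
  → #9A94AA

#E2D9F9, #9A94AA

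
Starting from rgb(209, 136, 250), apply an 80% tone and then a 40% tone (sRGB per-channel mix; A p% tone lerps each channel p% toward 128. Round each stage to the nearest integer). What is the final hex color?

Per channel, c → c + 0.8(128 − c):
  R: 209 + 0.8×(128−209) = 209 − 64.8 = 144.2 → 144
  G: 136 + 0.8×(128−136) = 136 − 6.4 = 129.6 → 130
  B: 250 + 0.8×(128−250) = 250 − 97.6 = 152.4 → 152
After the tone: rgb(144, 130, 152) = #908298.
Per channel, c → c + 0.4(128 − c):
  R: 144 + 0.4×(128−144) = 144 − 6.4 = 137.6 → 138
  G: 130 + 0.4×(128−130) = 130 − 0.8 = 129.2 → 129
  B: 152 + 0.4×(128−152) = 152 − 9.6 = 142.4 → 142
rgb(138, 129, 142) = #8a818e.

#8a818e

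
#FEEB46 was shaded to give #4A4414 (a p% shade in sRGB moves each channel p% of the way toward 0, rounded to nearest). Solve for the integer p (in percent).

#FEEB46 is rgb(254, 235, 70); #4A4414 is rgb(74, 68, 20).
On the R channel (widest range): 74 ≈ 254 + (p/100)(0 − 254), so p ≈ 100×(74 − 254)/(0 − 254) = -18000/-254 = 70.87.
p = 71 reproduces all three channels after rounding.

71%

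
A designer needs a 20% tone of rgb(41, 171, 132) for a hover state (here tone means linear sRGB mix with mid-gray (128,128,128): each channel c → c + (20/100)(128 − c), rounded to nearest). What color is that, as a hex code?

Per channel, c → c + 0.2(128 − c):
  R: 41 + 0.2×(128−41) = 41 + 17.4 = 58.4 → 58
  G: 171 − 8.6 = 162.4 → 162
  B: 132 + 0.2×(128−132) = 132 − 0.8 = 131.2 → 131
rgb(58, 162, 131) = #3aa283.

#3aa283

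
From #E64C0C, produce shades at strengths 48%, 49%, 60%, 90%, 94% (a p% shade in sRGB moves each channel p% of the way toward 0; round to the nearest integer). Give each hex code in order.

#E64C0C is rgb(230, 76, 12).
48%: (230 − 110.4 = 119.6→120, 76 − 36.48 = 39.52→40, 12 − 5.76 = 6.24→6) → #782806
49%: (230 − 112.7 = 117.3→117, 76 − 37.24 = 38.76→39, 12 − 5.88 = 6.12→6) → #752706
60%: (230 − 138 = 92→92, 76 − 45.6 = 30.4→30, 12 − 7.2 = 4.8→5) → #5C1E05
90%: (230 − 207 = 23→23, 76 − 68.4 = 7.6→8, 12 − 10.8 = 1.2→1) → #170801
94%: (230 − 216.2 = 13.8→14, 76 − 71.44 = 4.56→5, 12 − 11.28 = 0.72→1) → #0E0501

#782806, #752706, #5C1E05, #170801, #0E0501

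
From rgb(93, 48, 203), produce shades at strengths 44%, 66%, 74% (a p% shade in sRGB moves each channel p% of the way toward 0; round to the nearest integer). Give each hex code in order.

44%: (93 − 40.92 = 52.08→52, 48 − 21.12 = 26.88→27, 203 − 89.32 = 113.68→114) → #341b72
66%: (93 − 61.38 = 31.62→32, 48 − 31.68 = 16.32→16, 203 − 133.98 = 69.02→69) → #201045
74%: (93 − 68.82 = 24.18→24, 48 − 35.52 = 12.48→12, 203 − 150.22 = 52.78→53) → #180c35

#341b72, #201045, #180c35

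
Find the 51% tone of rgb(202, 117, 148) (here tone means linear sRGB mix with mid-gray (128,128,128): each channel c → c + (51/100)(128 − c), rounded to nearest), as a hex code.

Per channel, c → c + 0.51(128 − c):
  R: 202 + 0.51×(128−202) = 202 − 37.74 = 164.26 → 164
  G: 117 + 0.51×(128−117) = 117 + 5.61 = 122.61 → 123
  B: 148 − 10.2 = 137.8 → 138
rgb(164, 123, 138) = #a47b8a.

#a47b8a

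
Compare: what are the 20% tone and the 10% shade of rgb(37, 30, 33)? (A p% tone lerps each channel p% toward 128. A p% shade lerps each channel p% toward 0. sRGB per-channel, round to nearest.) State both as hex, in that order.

20% tone:
  R: 37 + 0.2×(128−37) = 37 + 18.2 = 55.2 → 55
  G: 30 + 0.2×(128−30) = 30 + 19.6 = 49.6 → 50
  B: 33 + 19 = 52 → 52
  → #373234
10% shade:
  R: 37 + 0.1×(0−37) = 37 − 3.7 = 33.3 → 33
  G: 30 + 0.1×(0−30) = 30 − 3 = 27 → 27
  B: 33 − 3.3 = 29.7 → 30
  → #211b1e

#373234, #211b1e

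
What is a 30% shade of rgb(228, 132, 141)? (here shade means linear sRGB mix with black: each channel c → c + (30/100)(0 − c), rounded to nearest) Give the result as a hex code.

#A05C63

Lerp each channel 30% toward 0:
  R: 228 − 68.4 = 159.6 → 160
  G: 132 − 39.6 = 92.4 → 92
  B: 141 − 42.3 = 98.7 → 99
rgb(160, 92, 99) = #A05C63.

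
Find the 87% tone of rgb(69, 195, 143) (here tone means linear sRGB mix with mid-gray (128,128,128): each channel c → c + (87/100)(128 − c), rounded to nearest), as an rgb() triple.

rgb(120, 137, 130)

An 87% tone moves each channel 87% toward 128:
  R: 69 + 0.87×(128−69) = 69 + 51.33 = 120.33 → 120
  G: 195 − 58.29 = 136.71 → 137
  B: 143 − 13.05 = 129.95 → 130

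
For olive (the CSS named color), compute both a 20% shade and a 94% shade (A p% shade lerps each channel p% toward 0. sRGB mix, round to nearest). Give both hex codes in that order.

CSS olive is rgb(128, 128, 0).
20% shade:
  R: 128 − 25.6 = 102.4 → 102
  G: 128 + 0.2×(0−128) = 128 − 25.6 = 102.4 → 102
  B: 0 + 0.2×(0−0) = 0 + 0 = 0 → 0
  → #666600
94% shade:
  R: 128 − 120.32 = 7.68 → 8
  G: 128 + 0.94×(0−128) = 128 − 120.32 = 7.68 → 8
  B: 0 + 0.94×(0−0) = 0 + 0 = 0 → 0
  → #080800

#666600, #080800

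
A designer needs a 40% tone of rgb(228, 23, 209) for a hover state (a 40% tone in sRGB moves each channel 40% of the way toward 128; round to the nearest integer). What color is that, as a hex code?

#bc41b1

Lerp each channel 40% toward 128:
  R: 228 − 40 = 188 → 188
  G: 23 + 0.4×(128−23) = 23 + 42 = 65 → 65
  B: 209 + 0.4×(128−209) = 209 − 32.4 = 176.6 → 177
rgb(188, 65, 177) = #bc41b1.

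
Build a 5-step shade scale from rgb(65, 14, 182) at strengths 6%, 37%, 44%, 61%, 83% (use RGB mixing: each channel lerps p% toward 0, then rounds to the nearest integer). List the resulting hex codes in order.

#3d0dab, #290973, #240866, #190547, #0b021f

6%: (65 − 3.9 = 61.1→61, 14 − 0.84 = 13.16→13, 182 − 10.92 = 171.08→171) → #3d0dab
37%: (65 − 24.05 = 40.95→41, 14 − 5.18 = 8.82→9, 182 − 67.34 = 114.66→115) → #290973
44%: (65 − 28.6 = 36.4→36, 14 − 6.16 = 7.84→8, 182 − 80.08 = 101.92→102) → #240866
61%: (65 − 39.65 = 25.35→25, 14 − 8.54 = 5.46→5, 182 − 111.02 = 70.98→71) → #190547
83%: (65 − 53.95 = 11.05→11, 14 − 11.62 = 2.38→2, 182 − 151.06 = 30.94→31) → #0b021f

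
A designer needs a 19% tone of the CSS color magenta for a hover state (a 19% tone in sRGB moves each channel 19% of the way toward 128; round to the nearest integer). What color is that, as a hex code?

CSS magenta is rgb(255, 0, 255).
Per channel, c → c + 0.19(128 − c):
  R: 255 − 24.13 = 230.87 → 231
  G: 0 + 24.32 = 24.32 → 24
  B: 255 − 24.13 = 230.87 → 231
rgb(231, 24, 231) = #E718E7.

#E718E7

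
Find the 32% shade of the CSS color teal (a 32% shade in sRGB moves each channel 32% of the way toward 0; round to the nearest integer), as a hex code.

#005757

CSS teal is rgb(0, 128, 128).
Per channel, c → c + 0.32(0 − c):
  R: 0 + 0.32×(0−0) = 0 + 0 = 0 → 0
  G: 128 + 0.32×(0−128) = 128 − 40.96 = 87.04 → 87
  B: 128 + 0.32×(0−128) = 128 − 40.96 = 87.04 → 87
rgb(0, 87, 87) = #005757.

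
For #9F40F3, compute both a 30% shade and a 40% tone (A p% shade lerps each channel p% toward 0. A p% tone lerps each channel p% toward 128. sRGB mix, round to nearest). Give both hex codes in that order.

#6F2DAA, #935AC5

#9F40F3 is rgb(159, 64, 243).
30% shade:
  R: 159 + 0.3×(0−159) = 159 − 47.7 = 111.3 → 111
  G: 64 + 0.3×(0−64) = 64 − 19.2 = 44.8 → 45
  B: 243 + 0.3×(0−243) = 243 − 72.9 = 170.1 → 170
  → #6F2DAA
40% tone:
  R: 159 + 0.4×(128−159) = 159 − 12.4 = 146.6 → 147
  G: 64 + 0.4×(128−64) = 64 + 25.6 = 89.6 → 90
  B: 243 − 46 = 197 → 197
  → #935AC5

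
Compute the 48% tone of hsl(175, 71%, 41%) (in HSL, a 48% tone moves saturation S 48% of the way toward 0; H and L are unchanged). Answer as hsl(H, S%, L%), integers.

hsl(175, 37%, 41%)

S moves 48% from 71 toward 0: 71 − 34.08 = 36.92 → 37.
H and L are unchanged.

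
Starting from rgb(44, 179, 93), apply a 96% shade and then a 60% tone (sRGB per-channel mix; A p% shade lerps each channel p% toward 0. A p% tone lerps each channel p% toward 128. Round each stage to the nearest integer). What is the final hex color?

#4E504E

Per channel, c → c + 0.96(0 − c):
  R: 44 + 0.96×(0−44) = 44 − 42.24 = 1.76 → 2
  G: 179 + 0.96×(0−179) = 179 − 171.84 = 7.16 → 7
  B: 93 − 89.28 = 3.72 → 4
After the shade: rgb(2, 7, 4) = #020704.
A 60% tone moves each channel 60% toward 128:
  R: 2 + 0.6×(128−2) = 2 + 75.6 = 77.6 → 78
  G: 7 + 0.6×(128−7) = 7 + 72.6 = 79.6 → 80
  B: 4 + 0.6×(128−4) = 4 + 74.4 = 78.4 → 78
rgb(78, 80, 78) = #4E504E.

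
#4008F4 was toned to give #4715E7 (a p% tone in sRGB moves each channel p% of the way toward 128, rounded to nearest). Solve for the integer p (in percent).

#4008F4 is rgb(64, 8, 244); #4715E7 is rgb(71, 21, 231).
On the G channel (widest range): 21 ≈ 8 + (p/100)(128 − 8), so p ≈ 100×(21 − 8)/(128 − 8) = 1300/120 = 10.83.
p = 11 reproduces all three channels after rounding.

11%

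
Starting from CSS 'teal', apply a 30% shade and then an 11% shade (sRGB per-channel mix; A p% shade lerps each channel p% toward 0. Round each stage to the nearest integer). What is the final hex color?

#005050

CSS teal is rgb(0, 128, 128).
Lerp each channel 30% toward 0:
  R: 0 + 0 = 0 → 0
  G: 128 + 0.3×(0−128) = 128 − 38.4 = 89.6 → 90
  B: 128 − 38.4 = 89.6 → 90
After the shade: rgb(0, 90, 90) = #005A5A.
Lerp each channel 11% toward 0:
  R: 0 + 0.11×(0−0) = 0 + 0 = 0 → 0
  G: 90 − 9.9 = 80.1 → 80
  B: 90 − 9.9 = 80.1 → 80
rgb(0, 80, 80) = #005050.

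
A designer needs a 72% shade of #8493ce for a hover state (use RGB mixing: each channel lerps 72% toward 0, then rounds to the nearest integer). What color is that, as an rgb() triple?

rgb(37, 41, 58)

#8493ce is rgb(132, 147, 206).
Lerp each channel 72% toward 0:
  R: 132 + 0.72×(0−132) = 132 − 95.04 = 36.96 → 37
  G: 147 + 0.72×(0−147) = 147 − 105.84 = 41.16 → 41
  B: 206 + 0.72×(0−206) = 206 − 148.32 = 57.68 → 58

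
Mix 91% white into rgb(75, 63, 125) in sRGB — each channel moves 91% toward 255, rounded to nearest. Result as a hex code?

#EFEEF3

Lerp each channel 91% toward 255:
  R: 75 + 163.8 = 238.8 → 239
  G: 63 + 0.91×(255−63) = 63 + 174.72 = 237.72 → 238
  B: 125 + 0.91×(255−125) = 125 + 118.3 = 243.3 → 243
rgb(239, 238, 243) = #EFEEF3.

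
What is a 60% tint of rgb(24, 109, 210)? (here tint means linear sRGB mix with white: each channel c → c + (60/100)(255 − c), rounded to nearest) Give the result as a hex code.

#A3C5ED

Per channel, c → c + 0.6(255 − c):
  R: 24 + 0.6×(255−24) = 24 + 138.6 = 162.6 → 163
  G: 109 + 0.6×(255−109) = 109 + 87.6 = 196.6 → 197
  B: 210 + 0.6×(255−210) = 210 + 27 = 237 → 237
rgb(163, 197, 237) = #A3C5ED.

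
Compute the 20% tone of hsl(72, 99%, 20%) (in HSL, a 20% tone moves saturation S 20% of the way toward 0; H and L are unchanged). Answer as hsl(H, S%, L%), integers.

S moves 20% from 99 toward 0: 99 − 19.8 = 79.2 → 79.
H and L are unchanged.

hsl(72, 79%, 20%)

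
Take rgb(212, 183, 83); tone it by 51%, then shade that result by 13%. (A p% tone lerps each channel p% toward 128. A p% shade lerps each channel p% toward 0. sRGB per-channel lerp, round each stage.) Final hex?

#93875C

A 51% tone moves each channel 51% toward 128:
  R: 212 + 0.51×(128−212) = 212 − 42.84 = 169.16 → 169
  G: 183 − 28.05 = 154.95 → 155
  B: 83 + 0.51×(128−83) = 83 + 22.95 = 105.95 → 106
After the tone: rgb(169, 155, 106) = #A99B6A.
A 13% shade moves each channel 13% toward 0:
  R: 169 + 0.13×(0−169) = 169 − 21.97 = 147.03 → 147
  G: 155 − 20.15 = 134.85 → 135
  B: 106 − 13.78 = 92.22 → 92
rgb(147, 135, 92) = #93875C.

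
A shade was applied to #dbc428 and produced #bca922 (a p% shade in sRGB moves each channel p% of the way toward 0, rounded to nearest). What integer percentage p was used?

14%

#dbc428 is rgb(219, 196, 40); #bca922 is rgb(188, 169, 34).
On the R channel (widest range): 188 ≈ 219 + (p/100)(0 − 219), so p ≈ 100×(188 − 219)/(0 − 219) = -3100/-219 = 14.16.
p = 14 reproduces all three channels after rounding.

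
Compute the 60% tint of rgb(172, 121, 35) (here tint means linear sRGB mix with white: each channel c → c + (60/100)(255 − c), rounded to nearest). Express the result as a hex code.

#DEC9A7

Per channel, c → c + 0.6(255 − c):
  R: 172 + 49.8 = 221.8 → 222
  G: 121 + 0.6×(255−121) = 121 + 80.4 = 201.4 → 201
  B: 35 + 132 = 167 → 167
rgb(222, 201, 167) = #DEC9A7.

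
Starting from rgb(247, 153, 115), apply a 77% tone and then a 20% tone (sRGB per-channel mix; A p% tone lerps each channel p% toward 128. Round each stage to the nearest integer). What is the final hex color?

#96857e

A 77% tone moves each channel 77% toward 128:
  R: 247 − 91.63 = 155.37 → 155
  G: 153 + 0.77×(128−153) = 153 − 19.25 = 133.75 → 134
  B: 115 + 0.77×(128−115) = 115 + 10.01 = 125.01 → 125
After the tone: rgb(155, 134, 125) = #9b867d.
Lerp each channel 20% toward 128:
  R: 155 + 0.2×(128−155) = 155 − 5.4 = 149.6 → 150
  G: 134 − 1.2 = 132.8 → 133
  B: 125 + 0.2×(128−125) = 125 + 0.6 = 125.6 → 126
rgb(150, 133, 126) = #96857e.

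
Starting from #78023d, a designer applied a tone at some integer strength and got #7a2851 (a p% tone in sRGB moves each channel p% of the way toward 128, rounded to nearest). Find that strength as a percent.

#78023d is rgb(120, 2, 61); #7a2851 is rgb(122, 40, 81).
On the G channel (widest range): 40 ≈ 2 + (p/100)(128 − 2), so p ≈ 100×(40 − 2)/(128 − 2) = 3800/126 = 30.16.
p = 30 reproduces all three channels after rounding.

30%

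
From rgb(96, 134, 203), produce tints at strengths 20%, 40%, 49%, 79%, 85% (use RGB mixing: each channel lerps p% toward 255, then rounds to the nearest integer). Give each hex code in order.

20%: (96 + 31.8 = 127.8→128, 134 + 24.2 = 158.2→158, 203 + 10.4 = 213.4→213) → #809ED5
40%: (96 + 63.6 = 159.6→160, 134 + 48.4 = 182.4→182, 203 + 20.8 = 223.8→224) → #A0B6E0
49%: (96 + 77.91 = 173.91→174, 134 + 59.29 = 193.29→193, 203 + 25.48 = 228.48→228) → #AEC1E4
79%: (96 + 125.61 = 221.61→222, 134 + 95.59 = 229.59→230, 203 + 41.08 = 244.08→244) → #DEE6F4
85%: (96 + 135.15 = 231.15→231, 134 + 102.85 = 236.85→237, 203 + 44.2 = 247.2→247) → #E7EDF7

#809ED5, #A0B6E0, #AEC1E4, #DEE6F4, #E7EDF7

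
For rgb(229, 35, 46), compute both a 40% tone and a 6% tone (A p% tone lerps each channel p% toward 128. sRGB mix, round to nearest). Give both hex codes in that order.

#BD484F, #DF2933

40% tone:
  R: 229 + 0.4×(128−229) = 229 − 40.4 = 188.6 → 189
  G: 35 + 0.4×(128−35) = 35 + 37.2 = 72.2 → 72
  B: 46 + 0.4×(128−46) = 46 + 32.8 = 78.8 → 79
  → #BD484F
6% tone:
  R: 229 − 6.06 = 222.94 → 223
  G: 35 + 5.58 = 40.58 → 41
  B: 46 + 0.06×(128−46) = 46 + 4.92 = 50.92 → 51
  → #DF2933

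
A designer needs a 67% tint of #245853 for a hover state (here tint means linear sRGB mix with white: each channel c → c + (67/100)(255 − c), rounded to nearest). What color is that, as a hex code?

#B7C8C6

#245853 is rgb(36, 88, 83).
A 67% tint moves each channel 67% toward 255:
  R: 36 + 146.73 = 182.73 → 183
  G: 88 + 0.67×(255−88) = 88 + 111.89 = 199.89 → 200
  B: 83 + 0.67×(255−83) = 83 + 115.24 = 198.24 → 198
rgb(183, 200, 198) = #B7C8C6.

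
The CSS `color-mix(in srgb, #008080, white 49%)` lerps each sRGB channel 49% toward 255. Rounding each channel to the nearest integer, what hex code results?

#7DBEBE

#008080 is rgb(0, 128, 128).
Lerp each channel 49% toward 255:
  R: 0 + 124.95 = 124.95 → 125
  G: 128 + 62.23 = 190.23 → 190
  B: 128 + 0.49×(255−128) = 128 + 62.23 = 190.23 → 190
rgb(125, 190, 190) = #7DBEBE.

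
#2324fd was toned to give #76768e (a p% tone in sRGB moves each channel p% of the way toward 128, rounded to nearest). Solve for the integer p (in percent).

89%

#2324fd is rgb(35, 36, 253); #76768e is rgb(118, 118, 142).
On the B channel (widest range): 142 ≈ 253 + (p/100)(128 − 253), so p ≈ 100×(142 − 253)/(128 − 253) = -11100/-125 = 88.80.
p = 89 reproduces all three channels after rounding.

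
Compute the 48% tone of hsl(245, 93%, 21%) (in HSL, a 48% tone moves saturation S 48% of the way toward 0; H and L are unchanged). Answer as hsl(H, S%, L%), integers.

S moves 48% from 93 toward 0: 93 − 44.64 = 48.36 → 48.
H and L are unchanged.

hsl(245, 48%, 21%)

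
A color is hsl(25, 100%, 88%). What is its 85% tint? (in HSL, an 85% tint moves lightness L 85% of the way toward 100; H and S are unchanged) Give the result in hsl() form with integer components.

hsl(25, 100%, 98%)

L moves 85% from 88 toward 100: 88 + 10.2 = 98.2 → 98.
H and S are unchanged.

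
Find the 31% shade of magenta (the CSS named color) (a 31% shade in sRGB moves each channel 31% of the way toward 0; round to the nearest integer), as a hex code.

CSS magenta is rgb(255, 0, 255).
Lerp each channel 31% toward 0:
  R: 255 − 79.05 = 175.95 → 176
  G: 0 + 0 = 0 → 0
  B: 255 − 79.05 = 175.95 → 176
rgb(176, 0, 176) = #B000B0.

#B000B0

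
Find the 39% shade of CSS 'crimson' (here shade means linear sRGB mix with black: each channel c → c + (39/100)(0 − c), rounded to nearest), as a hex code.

#860C25

CSS crimson is rgb(220, 20, 60).
Lerp each channel 39% toward 0:
  R: 220 + 0.39×(0−220) = 220 − 85.8 = 134.2 → 134
  G: 20 + 0.39×(0−20) = 20 − 7.8 = 12.2 → 12
  B: 60 − 23.4 = 36.6 → 37
rgb(134, 12, 37) = #860C25.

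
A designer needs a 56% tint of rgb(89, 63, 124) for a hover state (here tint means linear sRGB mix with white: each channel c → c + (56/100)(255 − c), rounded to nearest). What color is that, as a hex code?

#b6abc5

A 56% tint moves each channel 56% toward 255:
  R: 89 + 0.56×(255−89) = 89 + 92.96 = 181.96 → 182
  G: 63 + 0.56×(255−63) = 63 + 107.52 = 170.52 → 171
  B: 124 + 0.56×(255−124) = 124 + 73.36 = 197.36 → 197
rgb(182, 171, 197) = #b6abc5.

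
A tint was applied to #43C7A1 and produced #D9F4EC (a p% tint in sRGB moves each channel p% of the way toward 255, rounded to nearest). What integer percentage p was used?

80%

#43C7A1 is rgb(67, 199, 161); #D9F4EC is rgb(217, 244, 236).
On the R channel (widest range): 217 ≈ 67 + (p/100)(255 − 67), so p ≈ 100×(217 − 67)/(255 − 67) = 15000/188 = 79.79.
p = 80 reproduces all three channels after rounding.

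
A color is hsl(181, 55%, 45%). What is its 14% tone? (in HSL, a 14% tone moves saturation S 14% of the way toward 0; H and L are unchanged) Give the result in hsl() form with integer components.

hsl(181, 47%, 45%)

S moves 14% from 55 toward 0: 55 − 7.7 = 47.3 → 47.
H and L are unchanged.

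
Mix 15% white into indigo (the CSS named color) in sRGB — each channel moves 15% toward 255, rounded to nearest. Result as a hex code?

CSS indigo is rgb(75, 0, 130).
Lerp each channel 15% toward 255:
  R: 75 + 0.15×(255−75) = 75 + 27 = 102 → 102
  G: 0 + 38.25 = 38.25 → 38
  B: 130 + 18.75 = 148.75 → 149
rgb(102, 38, 149) = #662695.

#662695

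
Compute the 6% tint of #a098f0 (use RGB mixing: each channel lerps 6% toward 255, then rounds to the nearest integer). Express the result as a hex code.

#a69ef1

#a098f0 is rgb(160, 152, 240).
Per channel, c → c + 0.06(255 − c):
  R: 160 + 5.7 = 165.7 → 166
  G: 152 + 0.06×(255−152) = 152 + 6.18 = 158.18 → 158
  B: 240 + 0.06×(255−240) = 240 + 0.9 = 240.9 → 241
rgb(166, 158, 241) = #a69ef1.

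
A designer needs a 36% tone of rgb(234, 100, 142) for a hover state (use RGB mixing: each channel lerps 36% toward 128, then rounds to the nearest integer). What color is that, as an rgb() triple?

A 36% tone moves each channel 36% toward 128:
  R: 234 + 0.36×(128−234) = 234 − 38.16 = 195.84 → 196
  G: 100 + 10.08 = 110.08 → 110
  B: 142 + 0.36×(128−142) = 142 − 5.04 = 136.96 → 137

rgb(196, 110, 137)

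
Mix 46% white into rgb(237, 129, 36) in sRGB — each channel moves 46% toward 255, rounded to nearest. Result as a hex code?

#f5bb89

Per channel, c → c + 0.46(255 − c):
  R: 237 + 8.28 = 245.28 → 245
  G: 129 + 0.46×(255−129) = 129 + 57.96 = 186.96 → 187
  B: 36 + 0.46×(255−36) = 36 + 100.74 = 136.74 → 137
rgb(245, 187, 137) = #f5bb89.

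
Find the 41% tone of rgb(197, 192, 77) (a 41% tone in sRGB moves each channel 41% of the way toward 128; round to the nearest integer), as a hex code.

#A9A662

Lerp each channel 41% toward 128:
  R: 197 + 0.41×(128−197) = 197 − 28.29 = 168.71 → 169
  G: 192 − 26.24 = 165.76 → 166
  B: 77 + 20.91 = 97.91 → 98
rgb(169, 166, 98) = #A9A662.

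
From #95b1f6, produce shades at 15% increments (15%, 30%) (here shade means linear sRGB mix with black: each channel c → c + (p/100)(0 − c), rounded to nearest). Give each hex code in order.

#95b1f6 is rgb(149, 177, 246).
15%: (149 − 22.35 = 126.65→127, 177 − 26.55 = 150.45→150, 246 − 36.9 = 209.1→209) → #7f96d1
30%: (149 − 44.7 = 104.3→104, 177 − 53.1 = 123.9→124, 246 − 73.8 = 172.2→172) → #687cac

#7f96d1, #687cac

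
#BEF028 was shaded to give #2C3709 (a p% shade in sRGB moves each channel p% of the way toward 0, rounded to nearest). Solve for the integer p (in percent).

77%

#BEF028 is rgb(190, 240, 40); #2C3709 is rgb(44, 55, 9).
On the G channel (widest range): 55 ≈ 240 + (p/100)(0 − 240), so p ≈ 100×(55 − 240)/(0 − 240) = -18500/-240 = 77.08.
p = 77 reproduces all three channels after rounding.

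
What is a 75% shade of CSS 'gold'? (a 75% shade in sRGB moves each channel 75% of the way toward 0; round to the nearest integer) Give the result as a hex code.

CSS gold is rgb(255, 215, 0).
A 75% shade moves each channel 75% toward 0:
  R: 255 + 0.75×(0−255) = 255 − 191.25 = 63.75 → 64
  G: 215 + 0.75×(0−215) = 215 − 161.25 = 53.75 → 54
  B: 0 + 0.75×(0−0) = 0 + 0 = 0 → 0
rgb(64, 54, 0) = #403600.

#403600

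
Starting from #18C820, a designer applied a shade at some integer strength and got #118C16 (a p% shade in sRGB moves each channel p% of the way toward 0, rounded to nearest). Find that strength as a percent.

30%

#18C820 is rgb(24, 200, 32); #118C16 is rgb(17, 140, 22).
On the G channel (widest range): 140 ≈ 200 + (p/100)(0 − 200), so p ≈ 100×(140 − 200)/(0 − 200) = -6000/-200 = 30.00.
p = 30 reproduces all three channels after rounding.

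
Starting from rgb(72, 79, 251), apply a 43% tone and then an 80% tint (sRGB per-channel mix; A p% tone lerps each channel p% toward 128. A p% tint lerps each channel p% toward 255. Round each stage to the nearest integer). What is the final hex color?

#DFE0F4

Per channel, c → c + 0.43(128 − c):
  R: 72 + 0.43×(128−72) = 72 + 24.08 = 96.08 → 96
  G: 79 + 0.43×(128−79) = 79 + 21.07 = 100.07 → 100
  B: 251 + 0.43×(128−251) = 251 − 52.89 = 198.11 → 198
After the tone: rgb(96, 100, 198) = #6064C6.
Lerp each channel 80% toward 255:
  R: 96 + 127.2 = 223.2 → 223
  G: 100 + 0.8×(255−100) = 100 + 124 = 224 → 224
  B: 198 + 0.8×(255−198) = 198 + 45.6 = 243.6 → 244
rgb(223, 224, 244) = #DFE0F4.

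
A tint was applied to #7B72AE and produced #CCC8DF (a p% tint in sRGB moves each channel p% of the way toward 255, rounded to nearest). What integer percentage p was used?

#7B72AE is rgb(123, 114, 174); #CCC8DF is rgb(204, 200, 223).
On the G channel (widest range): 200 ≈ 114 + (p/100)(255 − 114), so p ≈ 100×(200 − 114)/(255 − 114) = 8600/141 = 60.99.
p = 61 reproduces all three channels after rounding.

61%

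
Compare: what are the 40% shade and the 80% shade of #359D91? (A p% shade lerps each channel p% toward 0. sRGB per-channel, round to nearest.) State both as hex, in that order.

#205E57, #0B1F1D

#359D91 is rgb(53, 157, 145).
40% shade:
  R: 53 − 21.2 = 31.8 → 32
  G: 157 + 0.4×(0−157) = 157 − 62.8 = 94.2 → 94
  B: 145 − 58 = 87 → 87
  → #205E57
80% shade:
  R: 53 + 0.8×(0−53) = 53 − 42.4 = 10.6 → 11
  G: 157 − 125.6 = 31.4 → 31
  B: 145 − 116 = 29 → 29
  → #0B1F1D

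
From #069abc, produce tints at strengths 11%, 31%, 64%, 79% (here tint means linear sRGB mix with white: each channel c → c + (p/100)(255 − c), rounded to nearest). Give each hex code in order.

#21a5c3, #53b9d1, #a5dbe7, #cbeaf1

#069abc is rgb(6, 154, 188).
11%: (6 + 27.39 = 33.39→33, 154 + 11.11 = 165.11→165, 188 + 7.37 = 195.37→195) → #21a5c3
31%: (6 + 77.19 = 83.19→83, 154 + 31.31 = 185.31→185, 188 + 20.77 = 208.77→209) → #53b9d1
64%: (6 + 159.36 = 165.36→165, 154 + 64.64 = 218.64→219, 188 + 42.88 = 230.88→231) → #a5dbe7
79%: (6 + 196.71 = 202.71→203, 154 + 79.79 = 233.79→234, 188 + 52.93 = 240.93→241) → #cbeaf1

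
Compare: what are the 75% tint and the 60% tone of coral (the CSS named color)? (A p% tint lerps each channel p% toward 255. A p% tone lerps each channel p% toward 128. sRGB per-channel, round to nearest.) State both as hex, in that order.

CSS coral is rgb(255, 127, 80).
75% tint:
  R: 255 + 0.75×(255−255) = 255 + 0 = 255 → 255
  G: 127 + 0.75×(255−127) = 127 + 96 = 223 → 223
  B: 80 + 131.25 = 211.25 → 211
  → #ffdfd3
60% tone:
  R: 255 + 0.6×(128−255) = 255 − 76.2 = 178.8 → 179
  G: 127 + 0.6×(128−127) = 127 + 0.6 = 127.6 → 128
  B: 80 + 0.6×(128−80) = 80 + 28.8 = 108.8 → 109
  → #b3806d

#ffdfd3, #b3806d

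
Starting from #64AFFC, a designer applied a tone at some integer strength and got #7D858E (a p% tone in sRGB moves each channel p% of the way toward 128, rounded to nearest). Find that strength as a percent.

89%

#64AFFC is rgb(100, 175, 252); #7D858E is rgb(125, 133, 142).
On the B channel (widest range): 142 ≈ 252 + (p/100)(128 − 252), so p ≈ 100×(142 − 252)/(128 − 252) = -11000/-124 = 88.71.
p = 89 reproduces all three channels after rounding.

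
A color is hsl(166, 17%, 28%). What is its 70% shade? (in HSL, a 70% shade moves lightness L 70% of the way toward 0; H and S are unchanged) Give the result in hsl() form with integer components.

hsl(166, 17%, 8%)

L moves 70% from 28 toward 0: 28 − 19.6 = 8.4 → 8.
H and S are unchanged.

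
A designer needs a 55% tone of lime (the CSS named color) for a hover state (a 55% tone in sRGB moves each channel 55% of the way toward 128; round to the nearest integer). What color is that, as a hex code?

#46B946

CSS lime is rgb(0, 255, 0).
A 55% tone moves each channel 55% toward 128:
  R: 0 + 0.55×(128−0) = 0 + 70.4 = 70.4 → 70
  G: 255 − 69.85 = 185.15 → 185
  B: 0 + 0.55×(128−0) = 0 + 70.4 = 70.4 → 70
rgb(70, 185, 70) = #46B946.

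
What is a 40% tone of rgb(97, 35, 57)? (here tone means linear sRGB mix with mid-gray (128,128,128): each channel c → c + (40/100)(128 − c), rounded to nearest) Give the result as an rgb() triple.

rgb(109, 72, 85)

Lerp each channel 40% toward 128:
  R: 97 + 0.4×(128−97) = 97 + 12.4 = 109.4 → 109
  G: 35 + 0.4×(128−35) = 35 + 37.2 = 72.2 → 72
  B: 57 + 0.4×(128−57) = 57 + 28.4 = 85.4 → 85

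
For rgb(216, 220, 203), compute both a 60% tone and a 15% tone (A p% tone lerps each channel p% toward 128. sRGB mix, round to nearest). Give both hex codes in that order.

#a3a59e, #cbcec0

60% tone:
  R: 216 + 0.6×(128−216) = 216 − 52.8 = 163.2 → 163
  G: 220 + 0.6×(128−220) = 220 − 55.2 = 164.8 → 165
  B: 203 + 0.6×(128−203) = 203 − 45 = 158 → 158
  → #a3a59e
15% tone:
  R: 216 − 13.2 = 202.8 → 203
  G: 220 − 13.8 = 206.2 → 206
  B: 203 − 11.25 = 191.75 → 192
  → #cbcec0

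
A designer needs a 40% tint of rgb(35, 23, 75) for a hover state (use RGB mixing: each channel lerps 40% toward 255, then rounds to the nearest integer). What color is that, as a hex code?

#7b7493

Per channel, c → c + 0.4(255 − c):
  R: 35 + 0.4×(255−35) = 35 + 88 = 123 → 123
  G: 23 + 0.4×(255−23) = 23 + 92.8 = 115.8 → 116
  B: 75 + 72 = 147 → 147
rgb(123, 116, 147) = #7b7493.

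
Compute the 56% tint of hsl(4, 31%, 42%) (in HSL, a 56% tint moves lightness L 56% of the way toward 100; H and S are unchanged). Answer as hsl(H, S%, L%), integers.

hsl(4, 31%, 74%)

L moves 56% from 42 toward 100: 42 + 32.48 = 74.48 → 74.
H and S are unchanged.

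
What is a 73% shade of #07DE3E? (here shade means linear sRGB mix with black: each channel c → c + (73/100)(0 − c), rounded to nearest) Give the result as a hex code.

#07DE3E is rgb(7, 222, 62).
A 73% shade moves each channel 73% toward 0:
  R: 7 − 5.11 = 1.89 → 2
  G: 222 + 0.73×(0−222) = 222 − 162.06 = 59.94 → 60
  B: 62 − 45.26 = 16.74 → 17
rgb(2, 60, 17) = #023C11.

#023C11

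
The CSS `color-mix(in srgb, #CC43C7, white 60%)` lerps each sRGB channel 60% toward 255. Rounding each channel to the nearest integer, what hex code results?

#EBB4E9

#CC43C7 is rgb(204, 67, 199).
Per channel, c → c + 0.6(255 − c):
  R: 204 + 30.6 = 234.6 → 235
  G: 67 + 112.8 = 179.8 → 180
  B: 199 + 0.6×(255−199) = 199 + 33.6 = 232.6 → 233
rgb(235, 180, 233) = #EBB4E9.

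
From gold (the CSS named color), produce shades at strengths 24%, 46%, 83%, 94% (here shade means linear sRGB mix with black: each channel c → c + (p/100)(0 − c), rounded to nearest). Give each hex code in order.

CSS gold is rgb(255, 215, 0).
24%: (255 − 61.2 = 193.8→194, 215 − 51.6 = 163.4→163, 0→0) → #C2A300
46%: (255 − 117.3 = 137.7→138, 215 − 98.9 = 116.1→116, 0→0) → #8A7400
83%: (255 − 211.65 = 43.35→43, 215 − 178.45 = 36.55→37, 0→0) → #2B2500
94%: (255 − 239.7 = 15.3→15, 215 − 202.1 = 12.9→13, 0→0) → #0F0D00

#C2A300, #8A7400, #2B2500, #0F0D00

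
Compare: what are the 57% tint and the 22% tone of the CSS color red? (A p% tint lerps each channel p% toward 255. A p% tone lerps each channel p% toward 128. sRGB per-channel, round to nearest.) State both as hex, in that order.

CSS red is rgb(255, 0, 0).
57% tint:
  R: 255 + 0 = 255 → 255
  G: 0 + 145.35 = 145.35 → 145
  B: 0 + 145.35 = 145.35 → 145
  → #FF9191
22% tone:
  R: 255 − 27.94 = 227.06 → 227
  G: 0 + 28.16 = 28.16 → 28
  B: 0 + 28.16 = 28.16 → 28
  → #E31C1C

#FF9191, #E31C1C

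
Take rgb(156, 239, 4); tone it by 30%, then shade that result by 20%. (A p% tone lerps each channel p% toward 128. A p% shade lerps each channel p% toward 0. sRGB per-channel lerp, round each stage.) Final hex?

#76a521

Lerp each channel 30% toward 128:
  R: 156 + 0.3×(128−156) = 156 − 8.4 = 147.6 → 148
  G: 239 + 0.3×(128−239) = 239 − 33.3 = 205.7 → 206
  B: 4 + 0.3×(128−4) = 4 + 37.2 = 41.2 → 41
After the tone: rgb(148, 206, 41) = #94ce29.
Lerp each channel 20% toward 0:
  R: 148 + 0.2×(0−148) = 148 − 29.6 = 118.4 → 118
  G: 206 − 41.2 = 164.8 → 165
  B: 41 − 8.2 = 32.8 → 33
rgb(118, 165, 33) = #76a521.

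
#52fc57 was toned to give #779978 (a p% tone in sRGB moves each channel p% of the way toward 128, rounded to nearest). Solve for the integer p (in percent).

#52fc57 is rgb(82, 252, 87); #779978 is rgb(119, 153, 120).
On the G channel (widest range): 153 ≈ 252 + (p/100)(128 − 252), so p ≈ 100×(153 − 252)/(128 − 252) = -9900/-124 = 79.84.
p = 80 reproduces all three channels after rounding.

80%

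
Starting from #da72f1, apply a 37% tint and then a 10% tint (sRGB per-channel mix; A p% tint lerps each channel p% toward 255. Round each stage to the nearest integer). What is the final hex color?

#da72f1 is rgb(218, 114, 241).
A 37% tint moves each channel 37% toward 255:
  R: 218 + 0.37×(255−218) = 218 + 13.69 = 231.69 → 232
  G: 114 + 0.37×(255−114) = 114 + 52.17 = 166.17 → 166
  B: 241 + 5.18 = 246.18 → 246
After the tint: rgb(232, 166, 246) = #e8a6f6.
A 10% tint moves each channel 10% toward 255:
  R: 232 + 2.3 = 234.3 → 234
  G: 166 + 0.1×(255−166) = 166 + 8.9 = 174.9 → 175
  B: 246 + 0.9 = 246.9 → 247
rgb(234, 175, 247) = #eaaff7.

#eaaff7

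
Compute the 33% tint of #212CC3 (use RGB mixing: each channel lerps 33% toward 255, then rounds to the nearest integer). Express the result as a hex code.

#212CC3 is rgb(33, 44, 195).
A 33% tint moves each channel 33% toward 255:
  R: 33 + 0.33×(255−33) = 33 + 73.26 = 106.26 → 106
  G: 44 + 69.63 = 113.63 → 114
  B: 195 + 19.8 = 214.8 → 215
rgb(106, 114, 215) = #6A72D7.

#6A72D7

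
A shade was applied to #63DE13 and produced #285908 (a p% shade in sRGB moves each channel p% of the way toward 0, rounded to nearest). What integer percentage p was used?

60%

#63DE13 is rgb(99, 222, 19); #285908 is rgb(40, 89, 8).
On the G channel (widest range): 89 ≈ 222 + (p/100)(0 − 222), so p ≈ 100×(89 − 222)/(0 − 222) = -13300/-222 = 59.91.
p = 60 reproduces all three channels after rounding.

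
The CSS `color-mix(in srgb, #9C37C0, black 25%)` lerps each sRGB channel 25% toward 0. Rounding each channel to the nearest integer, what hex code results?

#752990

#9C37C0 is rgb(156, 55, 192).
A 25% shade moves each channel 25% toward 0:
  R: 156 + 0.25×(0−156) = 156 − 39 = 117 → 117
  G: 55 + 0.25×(0−55) = 55 − 13.75 = 41.25 → 41
  B: 192 + 0.25×(0−192) = 192 − 48 = 144 → 144
rgb(117, 41, 144) = #752990.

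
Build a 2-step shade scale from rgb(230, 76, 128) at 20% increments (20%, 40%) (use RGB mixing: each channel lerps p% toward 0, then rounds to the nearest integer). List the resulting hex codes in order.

#B83D66, #8A2E4D

20%: (230 − 46 = 184→184, 76 − 15.2 = 60.8→61, 128 − 25.6 = 102.4→102) → #B83D66
40%: (230 − 92 = 138→138, 76 − 30.4 = 45.6→46, 128 − 51.2 = 76.8→77) → #8A2E4D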